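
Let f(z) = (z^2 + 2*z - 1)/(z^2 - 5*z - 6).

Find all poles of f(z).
{-1, 6}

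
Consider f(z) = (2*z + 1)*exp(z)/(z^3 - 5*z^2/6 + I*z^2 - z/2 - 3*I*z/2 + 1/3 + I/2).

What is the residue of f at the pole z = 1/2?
(-168/85 + 144*I/85)*exp(1/2)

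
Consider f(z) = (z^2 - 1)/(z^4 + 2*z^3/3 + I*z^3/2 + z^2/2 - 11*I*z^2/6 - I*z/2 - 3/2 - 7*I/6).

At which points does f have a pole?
The singularities of f are the zeros of the denominator. Factoring,
  z^4 + 2*z^3/3 + I*z^3/2 + z^2/2 - 11*I*z^2/6 - I*z/2 - 3/2 - 7*I/6 = (z - 1 - I/2)*(z + 2/3 + I)*(z - I)*(z + 1 + I)
so the candidates are z = 1 + I/2, z = -2/3 - I, z = I, z = -1 - I.

Check the numerator P(z) = z^2 - 1 at each one:
  P(1 + I/2) = -1/4 + I ≠ 0, so z = 1 + I/2 is a (simple) pole.
  P(-2/3 - I) = -14/9 + 4*I/3 ≠ 0, so z = -2/3 - I is a (simple) pole.
  P(I) = -2 ≠ 0, so z = I is a (simple) pole.
  P(-1 - I) = -1 + 2*I ≠ 0, so z = -1 - I is a (simple) pole.

Poles of f: {-1 - I, -2/3 - I, I, 1 + I/2}

Final answer: {-1 - I, -2/3 - I, I, 1 + I/2}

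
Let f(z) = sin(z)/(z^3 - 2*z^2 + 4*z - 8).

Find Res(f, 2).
Write f(z) = P(z)/Q(z) with P(z) = sin(z) and Q(z) = z^3 - 2*z^2 + 4*z - 8.
The denominator factors as Q(z) = (z + 2*I)*(z - 2)*(z - 2*I), so z = 2 is a simple zero of Q and P is analytic there; z = 2 is therefore a simple pole and
  Res(f, z₀) = P(z₀)/Q'(z₀).

Q'(z) = 3*z^2 - 4*z + 4, so Q'(2) = 8.
P(2) = sin(2).

Res(f, 2) = (sin(2))/(8) = sin(2)/8

Final answer: sin(2)/8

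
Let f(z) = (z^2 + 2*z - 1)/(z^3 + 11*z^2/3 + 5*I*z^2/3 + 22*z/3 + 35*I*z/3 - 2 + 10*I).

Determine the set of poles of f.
The singularities of f are the zeros of the denominator. Factoring,
  z^3 + 11*z^2/3 + 5*I*z^2/3 + 22*z/3 + 35*I*z/3 - 2 + 10*I = (z + 3*I)*(z + 3 - 2*I)*(z + 2/3 + 2*I/3)
so the candidates are z = -3*I, z = -3 + 2*I, z = -2/3 - 2*I/3.

Check the numerator P(z) = z^2 + 2*z - 1 at each one:
  P(-3*I) = -10 - 6*I ≠ 0, so z = -3*I is a (simple) pole.
  P(-3 + 2*I) = -2 - 8*I ≠ 0, so z = -3 + 2*I is a (simple) pole.
  P(-2/3 - 2*I/3) = -7/3 - 4*I/9 ≠ 0, so z = -2/3 - 2*I/3 is a (simple) pole.

Poles of f: {-3 + 2*I, -2/3 - 2*I/3, -3*I}

Final answer: {-3 + 2*I, -2/3 - 2*I/3, -3*I}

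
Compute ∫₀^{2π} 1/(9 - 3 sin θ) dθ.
Call the integral J. The integrand is 2π-periodic and we integrate over a full period, so shifting θ does not change the value (θ → θ + π/2 turns sin θ into cos θ; θ → θ + π flips the sign of the trig term). Hence
  J = ∫₀^{2π} dθ/(9 + 3 cos θ).
Put z = e^{iθ}: then cos θ = (z + 1/z)/2, dθ = dz/(iz), and z runs once counterclockwise around |z| = 1:
  J = ∮_{|z|=1} 1/(9 + 3*(z + 1/z)/2) · dz/(iz) = (2/i) ∮_{|z|=1} dz/(3*z^2 + 18*z + 3).
The roots of 3*z^2 + 18*z + 3 are z = (-9 ± sqrt(9^2 - 3^2))/3, with sqrt(72) = 6*sqrt(2); their product is 1, so only z₊ = -3 + 2*sqrt(2) lies inside the unit circle (z₋ = -3 - 2*sqrt(2) lies outside).
z₊ is a simple zero of q(z) = 3*z^2 + 18*z + 3, so Res(1/q, z₊) = 1/q'(z₊) with q'(z) = 6*z + 18; and q'(z₊) = 3*(z₊ - z₋) = 12*sqrt(2).
Therefore J = (2/i) · 2πi · 1/(12*sqrt(2)) = 2*pi/(6*sqrt(2)) = sqrt(2)*pi/6

Final answer: sqrt(2)*pi/6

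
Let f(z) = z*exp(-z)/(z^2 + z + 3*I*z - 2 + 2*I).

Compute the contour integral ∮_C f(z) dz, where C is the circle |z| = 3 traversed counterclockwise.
By the residue theorem, ∮_C f(z) dz = 2πi · (sum of the residues of f at the poles inside |z| = 3).

The denominator factors as (z + 1 + I)*(z + 2*I), so the singularities of f are simple poles at z = -1 - I, z = -2*I.
  |-1 - I|² = 2 < 9 = 3², so this pole is inside the contour.
  |-2*I|² = 4 < 9 = 3², so this pole is inside the contour.

With P(z) = z*exp(-z) and Q(z) = z^2 + z + 3*I*z - 2 + 2*I, each pole is simple, so Res(f, z₀) = P(z₀)/Q'(z₀) with Q'(z) = 2*z + 1 + 3*I.
  Res(f, -1 - I) = P(-1 - I)/Q'(-1 - I) = ((-1 - I)*exp(1 + I))/(-1 + I) = I*exp(1 + I)
  Res(f, -2*I) = P(-2*I)/Q'(-2*I) = (-2*I*exp(2*I))/(1 - I) = (1 - I)*exp(2*I)

Sum of residues inside C: (1 - I)*exp(2*I) + I*exp(1 + I)
∮_C f(z) dz = 2πi · ((1 - I)*exp(2*I) + I*exp(1 + I)) = -2*pi*exp(1 + I) + pi*(2 + 2*I)*exp(2*I)

Final answer: -2*pi*exp(1 + I) + pi*(2 + 2*I)*exp(2*I)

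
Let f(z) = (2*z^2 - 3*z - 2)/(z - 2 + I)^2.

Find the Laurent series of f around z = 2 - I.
(-2 - 5*I)/(z - 2 + I)^2 + (5 - 4*I)/(z - 2 + I) + 2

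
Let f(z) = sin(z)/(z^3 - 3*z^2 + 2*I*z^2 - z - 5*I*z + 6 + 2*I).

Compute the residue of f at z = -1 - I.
Write f(z) = P(z)/Q(z) with P(z) = sin(z) and Q(z) = z^3 - 3*z^2 + 2*I*z^2 - z - 5*I*z + 6 + 2*I.
The denominator factors as Q(z) = (z + 1 + I)*(z - 2 + I)*(z - 2), so z = -1 - I is a simple zero of Q and P is analytic there; z = -1 - I is therefore a simple pole and
  Res(f, z₀) = P(z₀)/Q'(z₀).

Q'(z) = 3*z^2 - 6*z + 4*I*z - 1 - 5*I, so Q'(-1 - I) = 9 + 3*I.
P(-1 - I) = -sin(1 + I).

Res(f, -1 - I) = (-sin(1 + I))/(9 + 3*I) = (-1/10 + I/30)*sin(1 + I)

Final answer: (-1/10 + I/30)*sin(1 + I)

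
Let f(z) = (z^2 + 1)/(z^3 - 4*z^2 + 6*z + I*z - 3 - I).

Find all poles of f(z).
The singularities of f are the zeros of the denominator. Factoring,
  z^3 - 4*z^2 + 6*z + I*z - 3 - I = (z - 1)*(z - 2 + I)*(z - 1 - I)
so the candidates are z = 1, z = 2 - I, z = 1 + I.

Check the numerator P(z) = z^2 + 1 at each one:
  P(1) = 2 ≠ 0, so z = 1 is a (simple) pole.
  P(2 - I) = 4 - 4*I ≠ 0, so z = 2 - I is a (simple) pole.
  P(1 + I) = 1 + 2*I ≠ 0, so z = 1 + I is a (simple) pole.

Poles of f: {1, 1 + I, 2 - I}

Final answer: {1, 1 + I, 2 - I}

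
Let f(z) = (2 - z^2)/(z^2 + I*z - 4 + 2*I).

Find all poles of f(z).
The singularities of f are the zeros of the denominator. Factoring,
  z^2 + I*z - 4 + 2*I = (z + 2)*(z - 2 + I)
so the candidates are z = -2, z = 2 - I.

Check the numerator P(z) = 2 - z^2 at each one:
  P(-2) = -2 ≠ 0, so z = -2 is a (simple) pole.
  P(2 - I) = -1 + 4*I ≠ 0, so z = 2 - I is a (simple) pole.

Poles of f: {-2, 2 - I}

Final answer: {-2, 2 - I}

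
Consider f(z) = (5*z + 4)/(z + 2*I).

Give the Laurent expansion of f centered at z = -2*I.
Put w = z - (-2*I), i.e. z = w - 2*I. The denominator is w, so it suffices to rewrite the numerator in powers of w.

P(z) = 5*z + 4
P(w - 2*I) = 4 - 10*I + 5*w

Dividing each term by w:
  f = (4 - 10*I)/w + 5

Substituting back w = z + 2*I:
  f(z) = (4 - 10*I)/(z + 2*I) + 5

The series is finite because the numerator is a polynomial; the negative powers form the principal part, and the coefficient of 1/(z + 2*I) gives Res(f, -2*I) = 4 - 10*I.

Final answer: (4 - 10*I)/(z + 2*I) + 5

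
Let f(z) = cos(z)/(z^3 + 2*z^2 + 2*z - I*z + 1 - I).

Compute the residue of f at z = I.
(-1/10 - 3*I/10)*cosh(1)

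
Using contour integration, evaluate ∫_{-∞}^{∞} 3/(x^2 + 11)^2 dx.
3*sqrt(11)*pi/242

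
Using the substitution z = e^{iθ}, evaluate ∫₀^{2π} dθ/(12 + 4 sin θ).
sqrt(2)*pi/8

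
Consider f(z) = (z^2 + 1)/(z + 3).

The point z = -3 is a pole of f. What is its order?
1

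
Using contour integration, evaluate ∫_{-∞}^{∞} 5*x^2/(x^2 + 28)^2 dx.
Let f(z) = 5*z^2/(z^2 + 28)^2. The denominator has no real zeros and deg Q - deg P = 2 ≥ 2, so the integral of f over the upper semicircle |z| = R tends to 0 as R → ∞. Closing the contour in the upper half-plane,
  ∫_{-∞}^{∞} f(x) dx = 2πi · Σ Res(f, z_k)  over the poles with Im z_k > 0.

Zeros of the denominator: z^2 + 28 = 0 gives z = ±2*sqrt(7)*I.
Upper half-plane: z = 2*sqrt(7)*I (a pole of order 2).

Write f(z) = g(z)/(z - 2*sqrt(7)*I)^2 with g(z) = 5*z^2/(z + 2*sqrt(7)*I)^2. For a double pole, Res(f, z₀) = g'(z₀):
  g'(z) = 20*sqrt(7)*I*z/(z + 2*sqrt(7)*I)^3
  Res(f, 2*sqrt(7)*I) = g'(2*sqrt(7)*I) = -5*sqrt(7)*I/56

∫_{-∞}^{∞} f(x) dx = 2πi · (-5*sqrt(7)*I/56) = 5*sqrt(7)*pi/28

Final answer: 5*sqrt(7)*pi/28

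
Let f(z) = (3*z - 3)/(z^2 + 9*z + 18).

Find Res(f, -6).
7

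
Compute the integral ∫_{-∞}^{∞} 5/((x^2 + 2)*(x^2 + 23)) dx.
5*pi*(-2*sqrt(23) + 23*sqrt(2))/966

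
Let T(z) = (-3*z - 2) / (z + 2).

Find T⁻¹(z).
(-2*z - 2)/(z + 3)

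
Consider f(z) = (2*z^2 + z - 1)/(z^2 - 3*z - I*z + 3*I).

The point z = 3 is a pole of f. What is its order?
Factor the denominator:
  z^2 - 3*z - I*z + 3*I = (z - 3)*(z - I)

The numerator P(z) = 2*z^2 + z - 1 has P(3) = 20 ≠ 0, so no factor of (z - 3) cancels.
Near z = 3 we can therefore write f(z) = g(z)/(z - 3) with g analytic at 3 and g(3) ≠ 0 (g is the numerator divided by the remaining denominator factors).

Hence z = 3 is a pole of order 1.

Final answer: 1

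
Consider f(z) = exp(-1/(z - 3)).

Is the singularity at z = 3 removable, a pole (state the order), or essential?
Let u = z - 3. Then
  e^(-1/u) = Σ_{k≥0} (-1)^k/(k!·u^k) = 1 - 1/u + 1/(2*u^2) - 1/(6*u^3) + ...
which has infinitely many negative powers of u, so exp(-1/(z - 3)) has an essential singularity at z = 3.
So the singularity is essential.

Final answer: essential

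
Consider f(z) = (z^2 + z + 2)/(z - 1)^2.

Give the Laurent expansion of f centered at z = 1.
Put w = z - (1), i.e. z = w + 1. The denominator is w^2, so it suffices to rewrite the numerator in powers of w.

P(z) = z^2 + z + 2
P(w + 1) = 4 + 3*w + w^2

Dividing each term by w^2:
  f = 4/w^2 + 3/w + 1

Substituting back w = z - 1:
  f(z) = 4/(z - 1)^2 + 3/(z - 1) + 1

The series is finite because the numerator is a polynomial; the negative powers form the principal part, and the coefficient of 1/(z - 1) gives Res(f, 1) = 3.

Final answer: 4/(z - 1)^2 + 3/(z - 1) + 1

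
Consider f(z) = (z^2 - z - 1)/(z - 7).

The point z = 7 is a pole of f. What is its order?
Factor the denominator:
  z - 7 = (z - 7)

The numerator P(z) = z^2 - z - 1 has P(7) = 41 ≠ 0, so no factor of (z - 7) cancels.
Near z = 7 we can therefore write f(z) = g(z)/(z - 7) with g analytic at 7 and g(7) ≠ 0 (g is just the numerator).

Hence z = 7 is a pole of order 1.

Final answer: 1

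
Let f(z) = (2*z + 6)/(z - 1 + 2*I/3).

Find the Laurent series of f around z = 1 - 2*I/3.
Put w = z - (1 - 2*I/3), i.e. z = w + 1 - 2*I/3. The denominator is w, so it suffices to rewrite the numerator in powers of w.

P(z) = 2*z + 6
P(w + 1 - 2*I/3) = 8 - 4*I/3 + 2*w

Dividing each term by w:
  f = (8 - 4*I/3)/w + 2

Substituting back w = z - 1 + 2*I/3:
  f(z) = (8 - 4*I/3)/(z - 1 + 2*I/3) + 2

The series is finite because the numerator is a polynomial; the negative powers form the principal part, and the coefficient of 1/(z - 1 + 2*I/3) gives Res(f, 1 - 2*I/3) = 8 - 4*I/3.

Final answer: (8 - 4*I/3)/(z - 1 + 2*I/3) + 2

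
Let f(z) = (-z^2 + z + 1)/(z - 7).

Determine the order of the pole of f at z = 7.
1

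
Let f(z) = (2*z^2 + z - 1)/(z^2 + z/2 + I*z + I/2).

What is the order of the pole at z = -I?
Factor the denominator:
  z^2 + z/2 + I*z + I/2 = (z + I)*(z + 1/2)

The numerator P(z) = 2*z^2 + z - 1 has P(-I) = -3 - I ≠ 0, so no factor of (z + I) cancels.
Near z = -I we can therefore write f(z) = g(z)/(z + I) with g analytic at -I and g(-I) ≠ 0 (g is the numerator divided by the remaining denominator factors).

Hence z = -I is a pole of order 1.

Final answer: 1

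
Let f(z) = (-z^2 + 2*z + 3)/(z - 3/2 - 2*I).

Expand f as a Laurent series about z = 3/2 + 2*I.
(31/4 - 2*I)/(z - 3/2 - 2*I) - 1 - 4*I - (z - 3/2 - 2*I)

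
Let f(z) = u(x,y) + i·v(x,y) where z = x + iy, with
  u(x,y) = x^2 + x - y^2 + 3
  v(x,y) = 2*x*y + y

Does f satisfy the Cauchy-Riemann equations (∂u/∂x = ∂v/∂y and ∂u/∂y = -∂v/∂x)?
∂u/∂x = 2*x + 1
∂v/∂y = 2*x + 1
∂u/∂y = -2*y
∂v/∂x = 2*y
∂u/∂x = ∂v/∂y and ∂u/∂y = -∂v/∂x hold identically; f is analytic.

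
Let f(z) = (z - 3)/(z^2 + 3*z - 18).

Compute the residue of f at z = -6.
Write f(z) = P(z)/Q(z) with P(z) = z - 3 and Q(z) = z^2 + 3*z - 18.
The denominator factors as Q(z) = (z - 3)*(z + 6), so z = -6 is a simple zero of Q and P is analytic there; z = -6 is therefore a simple pole and
  Res(f, z₀) = P(z₀)/Q'(z₀).

Q'(z) = 2*z + 3, so Q'(-6) = -9.
P(-6) = -9.

Res(f, -6) = (-9)/(-9) = 1

Final answer: 1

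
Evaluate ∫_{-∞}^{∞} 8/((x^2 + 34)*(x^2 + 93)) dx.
Let f(z) = 8/((z^2 + 34)*(z^2 + 93)). The denominator has no real zeros and deg Q - deg P = 4 ≥ 2, so the integral of f over the upper semicircle |z| = R tends to 0 as R → ∞. Closing the contour in the upper half-plane,
  ∫_{-∞}^{∞} f(x) dx = 2πi · Σ Res(f, z_k)  over the poles with Im z_k > 0.

Zeros of the denominator: z^2 + 93 = 0 gives z = ±sqrt(93)*I; z^2 + 34 = 0 gives z = ±sqrt(34)*I.
Upper half-plane: z = sqrt(34)*I, z = sqrt(93)*I (simple).

Each pole is a simple zero of Q(z) = z^4 + 127*z^2 + 3162, so Res(f, z₀) = P(z₀)/Q'(z₀) with P(z) = 8, Q'(z) = 4*z^3 + 254*z:
  Res(f, sqrt(34)*I) = (8)/(118*sqrt(34)*I) = -2*sqrt(34)*I/1003
  Res(f, sqrt(93)*I) = (8)/(-118*sqrt(93)*I) = 4*sqrt(93)*I/5487

Sum of residues: 2*I*(-93*sqrt(34) + 34*sqrt(93))/93279
∫_{-∞}^{∞} f(x) dx = 2πi · (2*I*(-93*sqrt(34) + 34*sqrt(93))/93279) = 4*pi*(-34*sqrt(93) + 93*sqrt(34))/93279

Final answer: 4*pi*(-34*sqrt(93) + 93*sqrt(34))/93279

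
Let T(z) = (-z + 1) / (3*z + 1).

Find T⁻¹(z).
Set w = T(z) = (-z + 1) / (3*z + 1) and solve for z:
  w*(3*z + 1) = -z + 1
  w + z*(3*w + 1) - 1 = 0
  z*(3*w + 1) = 1 - w
  z = (w - 1)/(-3*w - 1)
Renaming the variable, T⁻¹(z) = (z - 1)/(-3*z - 1) = (-z + 1)/(3*z + 1).
(Check: ad - bc = -4 ≠ 0, so T is invertible.)

Final answer: (-z + 1)/(3*z + 1)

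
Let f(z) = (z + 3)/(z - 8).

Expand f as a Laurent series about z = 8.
Put w = z - (8), i.e. z = w + 8. The denominator is w, so it suffices to rewrite the numerator in powers of w.

P(z) = z + 3
P(w + 8) = 11 + w

Dividing each term by w:
  f = 11/w + 1

Substituting back w = z - 8:
  f(z) = 11/(z - 8) + 1

The series is finite because the numerator is a polynomial; the negative powers form the principal part, and the coefficient of 1/(z - 8) gives Res(f, 8) = 11.

Final answer: 11/(z - 8) + 1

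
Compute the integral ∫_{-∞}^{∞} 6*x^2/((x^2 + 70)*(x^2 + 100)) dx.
Let f(z) = 6*z^2/((z^2 + 70)*(z^2 + 100)). The denominator has no real zeros and deg Q - deg P = 2 ≥ 2, so the integral of f over the upper semicircle |z| = R tends to 0 as R → ∞. Closing the contour in the upper half-plane,
  ∫_{-∞}^{∞} f(x) dx = 2πi · Σ Res(f, z_k)  over the poles with Im z_k > 0.

Zeros of the denominator: z^2 + 100 = 0 gives z = ±10*I; z^2 + 70 = 0 gives z = ±sqrt(70)*I.
Upper half-plane: z = 10*I, z = sqrt(70)*I (simple).

Each pole is a simple zero of Q(z) = z^4 + 170*z^2 + 7000, so Res(f, z₀) = P(z₀)/Q'(z₀) with P(z) = 6*z^2, Q'(z) = 4*z^3 + 340*z:
  Res(f, 10*I) = (-600)/(-600*I) = -I
  Res(f, sqrt(70)*I) = (-420)/(60*sqrt(70)*I) = sqrt(70)*I/10

Sum of residues: I*(-10 + sqrt(70))/10
∫_{-∞}^{∞} f(x) dx = 2πi · (I*(-10 + sqrt(70))/10) = pi*(10 - sqrt(70))/5

Final answer: pi*(10 - sqrt(70))/5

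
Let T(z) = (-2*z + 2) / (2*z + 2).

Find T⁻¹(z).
Set w = T(z) = (-2*z + 2) / (2*z + 2) and solve for z:
  w*(2*z + 2) = -2*z + 2
  2*w + z*(2*w + 2) - 2 = 0
  z*(2*w + 2) = 2 - 2*w
  z = (2*w - 2)/(-2*w - 2)
Renaming the variable, T⁻¹(z) = (2*z - 2)/(-2*z - 2) = (-z + 1)/(z + 1).
(Check: ad - bc = -8 ≠ 0, so T is invertible.)

Final answer: (-z + 1)/(z + 1)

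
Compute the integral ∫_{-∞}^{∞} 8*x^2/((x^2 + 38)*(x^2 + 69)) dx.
8*pi*(-sqrt(38) + sqrt(69))/31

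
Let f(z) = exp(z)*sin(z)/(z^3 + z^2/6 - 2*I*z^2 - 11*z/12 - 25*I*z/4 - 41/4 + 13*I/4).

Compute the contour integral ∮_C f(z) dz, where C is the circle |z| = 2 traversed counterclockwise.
By the residue theorem, ∮_C f(z) dz = 2πi · (sum of the residues of f at the poles inside |z| = 2).

The denominator factors as (z - 3/2 - 3*I/2)*(z + 2 + 3*I/2)*(z - 1/3 - 2*I), so the singularities of f are simple poles at z = 3/2 + 3*I/2, z = -2 - 3*I/2, z = 1/3 + 2*I.
  |3/2 + 3*I/2|² = 9/2 > 4 = 2², so this pole is outside the contour.
  |-2 - 3*I/2|² = 25/4 > 4 = 2², so this pole is outside the contour.
  |1/3 + 2*I|² = 37/9 > 4 = 2², so this pole is outside the contour.

No pole lies inside the contour, so f is analytic on and inside C and the integral is 0 (Cauchy's theorem).

Final answer: 0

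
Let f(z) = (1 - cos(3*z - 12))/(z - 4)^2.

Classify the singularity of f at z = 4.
removable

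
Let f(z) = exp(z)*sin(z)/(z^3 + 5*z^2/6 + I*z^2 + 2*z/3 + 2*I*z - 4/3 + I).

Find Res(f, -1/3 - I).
Write f(z) = P(z)/Q(z) with P(z) = exp(z)*sin(z) and Q(z) = z^3 + 5*z^2/6 + I*z^2 + 2*z/3 + 2*I*z - 4/3 + I.
The denominator factors as Q(z) = (z - 1/2 + I)*(z + 1 - I)*(z + 1/3 + I), so z = -1/3 - I is a simple zero of Q and P is analytic there; z = -1/3 - I is therefore a simple pole and
  Res(f, z₀) = P(z₀)/Q'(z₀).

Q'(z) = 3*z^2 + 5*z/3 + 2*I*z + 2/3 + 2*I, so Q'(-1/3 - I) = -5/9 + 5*I/3.
P(-1/3 - I) = -exp(-1/3 - I)*sin(1/3 + I).

Res(f, -1/3 - I) = (-exp(-1/3 - I)*sin(1/3 + I))/(-5/9 + 5*I/3) = (9/50 + 27*I/50)*exp(-1/3 - I)*sin(1/3 + I)

Final answer: (9/50 + 27*I/50)*exp(-1/3 - I)*sin(1/3 + I)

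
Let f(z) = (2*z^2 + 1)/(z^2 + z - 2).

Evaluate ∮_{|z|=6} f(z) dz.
By the residue theorem, ∮_C f(z) dz = 2πi · (sum of the residues of f at the poles inside |z| = 6).

The denominator factors as (z - 1)*(z + 2), so the singularities of f are simple poles at z = 1, z = -2.
  |1|² = 1 < 36 = 6², so this pole is inside the contour.
  |-2|² = 4 < 36 = 6², so this pole is inside the contour.

With P(z) = 2*z^2 + 1 and Q(z) = z^2 + z - 2, each pole is simple, so Res(f, z₀) = P(z₀)/Q'(z₀) with Q'(z) = 2*z + 1.
  Res(f, 1) = P(1)/Q'(1) = (3)/(3) = 1
  Res(f, -2) = P(-2)/Q'(-2) = (9)/(-3) = -3

Sum of residues inside C: -2
∮_C f(z) dz = 2πi · (-2) = -4*I*pi

Final answer: -4*I*pi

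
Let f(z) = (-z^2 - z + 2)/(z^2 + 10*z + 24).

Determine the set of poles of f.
The singularities of f are the zeros of the denominator. Factoring,
  z^2 + 10*z + 24 = (z + 4)*(z + 6)
so the candidates are z = -4, z = -6.

Check the numerator P(z) = -z^2 - z + 2 at each one:
  P(-4) = -10 ≠ 0, so z = -4 is a (simple) pole.
  P(-6) = -28 ≠ 0, so z = -6 is a (simple) pole.

Poles of f: {-6, -4}

Final answer: {-6, -4}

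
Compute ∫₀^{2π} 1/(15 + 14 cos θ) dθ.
Let J = ∫₀^{2π} dθ/(15 + 14 cos θ).
Put z = e^{iθ}: then cos θ = (z + 1/z)/2, dθ = dz/(iz), and z runs once counterclockwise around |z| = 1:
  J = ∮_{|z|=1} 1/(15 + 14*(z + 1/z)/2) · dz/(iz) = (2/i) ∮_{|z|=1} dz/(14*z^2 + 30*z + 14).
The roots of 14*z^2 + 30*z + 14 are z = (-15 ± sqrt(15^2 - 14^2))/14, with sqrt(29) = sqrt(29); their product is 1, so only z₊ = -15/14 + sqrt(29)/14 lies inside the unit circle (z₋ = -15/14 - sqrt(29)/14 lies outside).
z₊ is a simple zero of q(z) = 14*z^2 + 30*z + 14, so Res(1/q, z₊) = 1/q'(z₊) with q'(z) = 28*z + 30; and q'(z₊) = 14*(z₊ - z₋) = 2*sqrt(29).
Therefore J = (2/i) · 2πi · 1/(2*sqrt(29)) = 2*pi/(sqrt(29)) = 2*sqrt(29)*pi/29

Final answer: 2*sqrt(29)*pi/29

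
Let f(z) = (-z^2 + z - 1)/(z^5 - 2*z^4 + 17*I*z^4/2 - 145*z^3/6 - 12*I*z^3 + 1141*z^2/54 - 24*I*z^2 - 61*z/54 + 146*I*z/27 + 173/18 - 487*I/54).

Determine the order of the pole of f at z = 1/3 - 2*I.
3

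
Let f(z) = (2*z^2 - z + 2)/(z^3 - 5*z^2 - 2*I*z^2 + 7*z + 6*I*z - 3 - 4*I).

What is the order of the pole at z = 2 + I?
Factor the denominator:
  z^3 - 5*z^2 - 2*I*z^2 + 7*z + 6*I*z - 3 - 4*I = (z - 2 - I)^2*(z - 1)

The numerator P(z) = 2*z^2 - z + 2 has P(2 + I) = 6 + 7*I ≠ 0, so no factor of (z - 2 - I) cancels.
Near z = 2 + I we can therefore write f(z) = g(z)/(z - 2 - I)^2 with g analytic at 2 + I and g(2 + I) ≠ 0 (g is the numerator divided by the remaining denominator factors).

Hence z = 2 + I is a pole of order 2.

Final answer: 2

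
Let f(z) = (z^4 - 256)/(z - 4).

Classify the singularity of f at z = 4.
removable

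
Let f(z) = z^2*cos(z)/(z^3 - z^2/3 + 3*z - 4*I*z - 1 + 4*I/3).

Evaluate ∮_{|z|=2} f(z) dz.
By the residue theorem, ∮_C f(z) dz = 2πi · (sum of the residues of f at the poles inside |z| = 2).

The denominator factors as (z + 1 + 2*I)*(z - 1 - 2*I)*(z - 1/3), so the singularities of f are simple poles at z = -1 - 2*I, z = 1 + 2*I, z = 1/3.
  |-1 - 2*I|² = 5 > 4 = 2², so this pole is outside the contour.
  |1 + 2*I|² = 5 > 4 = 2², so this pole is outside the contour.
  |1/3|² = 1/9 < 4 = 2², so this pole is inside the contour.

With P(z) = z^2*cos(z) and Q(z) = z^3 - z^2/3 + 3*z - 4*I*z - 1 + 4*I/3, each pole is simple, so Res(f, z₀) = P(z₀)/Q'(z₀) with Q'(z) = 3*z^2 - 2*z/3 + 3 - 4*I.
  Res(f, 1/3) = P(1/3)/Q'(1/3) = (cos(1/3)/9)/(28/9 - 4*I) = (7/520 + 9*I/520)*cos(1/3)

∮_C f(z) dz = 2πi · ((7/520 + 9*I/520)*cos(1/3)) = pi*(-9/260 + 7*I/260)*cos(1/3)

Final answer: pi*(-9/260 + 7*I/260)*cos(1/3)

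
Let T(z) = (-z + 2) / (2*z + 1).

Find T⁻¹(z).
Set w = T(z) = (-z + 2) / (2*z + 1) and solve for z:
  w*(2*z + 1) = -z + 2
  w + z*(2*w + 1) - 2 = 0
  z*(2*w + 1) = 2 - w
  z = (w - 2)/(-2*w - 1)
Renaming the variable, T⁻¹(z) = (z - 2)/(-2*z - 1) = (-z + 2)/(2*z + 1).
(Check: ad - bc = -5 ≠ 0, so T is invertible.)

Final answer: (-z + 2)/(2*z + 1)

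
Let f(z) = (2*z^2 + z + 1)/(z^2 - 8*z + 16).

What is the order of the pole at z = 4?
Factor the denominator:
  z^2 - 8*z + 16 = (z - 4)^2

The numerator P(z) = 2*z^2 + z + 1 has P(4) = 37 ≠ 0, so no factor of (z - 4) cancels.
Near z = 4 we can therefore write f(z) = g(z)/(z - 4)^2 with g analytic at 4 and g(4) ≠ 0 (g is just the numerator).

Hence z = 4 is a pole of order 2.

Final answer: 2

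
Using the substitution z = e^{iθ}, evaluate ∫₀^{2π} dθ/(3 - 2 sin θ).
Call the integral J. The integrand is 2π-periodic and we integrate over a full period, so shifting θ does not change the value (θ → θ + π/2 turns sin θ into cos θ; θ → θ + π flips the sign of the trig term). Hence
  J = ∫₀^{2π} dθ/(3 + 2 cos θ).
Put z = e^{iθ}: then cos θ = (z + 1/z)/2, dθ = dz/(iz), and z runs once counterclockwise around |z| = 1:
  J = ∮_{|z|=1} 1/(3 + 2*(z + 1/z)/2) · dz/(iz) = (2/i) ∮_{|z|=1} dz/(2*z^2 + 6*z + 2).
The roots of 2*z^2 + 6*z + 2 are z = (-3 ± sqrt(3^2 - 2^2))/2, with sqrt(5) = sqrt(5); their product is 1, so only z₊ = -3/2 + sqrt(5)/2 lies inside the unit circle (z₋ = -3/2 - sqrt(5)/2 lies outside).
z₊ is a simple zero of q(z) = 2*z^2 + 6*z + 2, so Res(1/q, z₊) = 1/q'(z₊) with q'(z) = 4*z + 6; and q'(z₊) = 2*(z₊ - z₋) = 2*sqrt(5).
Therefore J = (2/i) · 2πi · 1/(2*sqrt(5)) = 2*pi/(sqrt(5)) = 2*sqrt(5)*pi/5

Final answer: 2*sqrt(5)*pi/5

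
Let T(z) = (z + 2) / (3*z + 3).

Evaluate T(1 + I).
Substitute z = 1 + I:
  numerator:   (1 + I) + 2 = 3 + I
  denominator: 3*(1 + I) + 3 = 6 + 3*I
T(1 + I) = (3 + I)/(6 + 3*I); multiplying numerator and denominator by the conjugate 6 - 3*I gives (21 - 3*I)/45 = 7/15 - I/15

Final answer: 7/15 - I/15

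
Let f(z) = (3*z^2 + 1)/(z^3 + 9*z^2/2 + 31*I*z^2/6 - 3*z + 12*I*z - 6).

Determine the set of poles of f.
The singularities of f are the zeros of the denominator. Factoring,
  z^3 + 9*z^2/2 + 31*I*z^2/6 - 3*z + 12*I*z - 6 = (z + 3 + 3*I)*(z + 3/2 + 3*I/2)*(z + 2*I/3)
so the candidates are z = -3 - 3*I, z = -3/2 - 3*I/2, z = -2*I/3.

Check the numerator P(z) = 3*z^2 + 1 at each one:
  P(-3 - 3*I) = 1 + 54*I ≠ 0, so z = -3 - 3*I is a (simple) pole.
  P(-3/2 - 3*I/2) = 1 + 27*I/2 ≠ 0, so z = -3/2 - 3*I/2 is a (simple) pole.
  P(-2*I/3) = -1/3 ≠ 0, so z = -2*I/3 is a (simple) pole.

Poles of f: {-3 - 3*I, -3/2 - 3*I/2, -2*I/3}

Final answer: {-3 - 3*I, -3/2 - 3*I/2, -2*I/3}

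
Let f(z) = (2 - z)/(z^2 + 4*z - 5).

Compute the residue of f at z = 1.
Write f(z) = P(z)/Q(z) with P(z) = 2 - z and Q(z) = z^2 + 4*z - 5.
The denominator factors as Q(z) = (z + 5)*(z - 1), so z = 1 is a simple zero of Q and P is analytic there; z = 1 is therefore a simple pole and
  Res(f, z₀) = P(z₀)/Q'(z₀).

Q'(z) = 2*z + 4, so Q'(1) = 6.
P(1) = 1.

Res(f, 1) = (1)/(6) = 1/6

Final answer: 1/6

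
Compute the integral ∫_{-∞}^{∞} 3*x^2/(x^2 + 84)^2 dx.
Let f(z) = 3*z^2/(z^2 + 84)^2. The denominator has no real zeros and deg Q - deg P = 2 ≥ 2, so the integral of f over the upper semicircle |z| = R tends to 0 as R → ∞. Closing the contour in the upper half-plane,
  ∫_{-∞}^{∞} f(x) dx = 2πi · Σ Res(f, z_k)  over the poles with Im z_k > 0.

Zeros of the denominator: z^2 + 84 = 0 gives z = ±2*sqrt(21)*I.
Upper half-plane: z = 2*sqrt(21)*I (a pole of order 2).

Write f(z) = g(z)/(z - 2*sqrt(21)*I)^2 with g(z) = 3*z^2/(z + 2*sqrt(21)*I)^2. For a double pole, Res(f, z₀) = g'(z₀):
  g'(z) = 12*sqrt(21)*I*z/(z + 2*sqrt(21)*I)^3
  Res(f, 2*sqrt(21)*I) = g'(2*sqrt(21)*I) = -sqrt(21)*I/56

∫_{-∞}^{∞} f(x) dx = 2πi · (-sqrt(21)*I/56) = sqrt(21)*pi/28

Final answer: sqrt(21)*pi/28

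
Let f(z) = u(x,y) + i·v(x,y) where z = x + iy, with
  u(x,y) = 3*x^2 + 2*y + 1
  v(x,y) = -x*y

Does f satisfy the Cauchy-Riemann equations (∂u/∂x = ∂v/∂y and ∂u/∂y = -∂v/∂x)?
∂u/∂x = 6*x
∂v/∂y = -x
∂u/∂y = 2
∂v/∂x = -y
∂u/∂x ≠ ∂v/∂y and ∂u/∂y ≠ -∂v/∂x; the Cauchy-Riemann equations are not satisfied, so f is not analytic.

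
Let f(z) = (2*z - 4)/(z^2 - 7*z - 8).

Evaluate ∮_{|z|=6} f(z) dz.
By the residue theorem, ∮_C f(z) dz = 2πi · (sum of the residues of f at the poles inside |z| = 6).

The denominator factors as (z - 8)*(z + 1), so the singularities of f are simple poles at z = 8, z = -1.
  |8|² = 64 > 36 = 6², so this pole is outside the contour.
  |-1|² = 1 < 36 = 6², so this pole is inside the contour.

With P(z) = 2*z - 4 and Q(z) = z^2 - 7*z - 8, each pole is simple, so Res(f, z₀) = P(z₀)/Q'(z₀) with Q'(z) = 2*z - 7.
  Res(f, -1) = P(-1)/Q'(-1) = (-6)/(-9) = 2/3

∮_C f(z) dz = 2πi · (2/3) = 4*I*pi/3

Final answer: 4*I*pi/3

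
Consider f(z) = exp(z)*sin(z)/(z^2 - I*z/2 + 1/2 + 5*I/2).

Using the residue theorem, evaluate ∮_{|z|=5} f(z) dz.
pi*(-20/41 + 16*I/41)*exp(-1 + 3*I/2)*sin(1 - 3*I/2) + pi*(-20/41 + 16*I/41)*exp(1 - I)*sin(1 - I)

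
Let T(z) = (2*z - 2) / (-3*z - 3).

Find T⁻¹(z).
Set w = T(z) = (2*z - 2) / (-3*z - 3) and solve for z:
  w*(-3*z - 3) = 2*z - 2
  -3*w + z*(-3*w - 2) + 2 = 0
  z*(-3*w - 2) = 3*w - 2
  z = (2 - 3*w)/(3*w + 2)
Renaming the variable, T⁻¹(z) = (-3*z + 2)/(3*z + 2).
(Check: ad - bc = -12 ≠ 0, so T is invertible.)

Final answer: (-3*z + 2)/(3*z + 2)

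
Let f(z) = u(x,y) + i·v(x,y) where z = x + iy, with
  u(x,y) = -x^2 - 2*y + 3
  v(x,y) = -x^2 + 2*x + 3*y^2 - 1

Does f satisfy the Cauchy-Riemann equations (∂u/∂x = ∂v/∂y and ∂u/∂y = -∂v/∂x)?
∂u/∂x = -2*x
∂v/∂y = 6*y
∂u/∂y = -2
∂v/∂x = 2 - 2*x
∂u/∂x ≠ ∂v/∂y and ∂u/∂y ≠ -∂v/∂x; the Cauchy-Riemann equations are not satisfied, so f is not analytic.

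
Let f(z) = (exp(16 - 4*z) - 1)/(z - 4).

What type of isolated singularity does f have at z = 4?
removable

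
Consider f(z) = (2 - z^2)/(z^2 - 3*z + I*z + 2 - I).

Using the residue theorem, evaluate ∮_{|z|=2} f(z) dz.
By the residue theorem, ∮_C f(z) dz = 2πi · (sum of the residues of f at the poles inside |z| = 2).

The denominator factors as (z - 2 + I)*(z - 1), so the singularities of f are simple poles at z = 2 - I, z = 1.
  |2 - I|² = 5 > 4 = 2², so this pole is outside the contour.
  |1|² = 1 < 4 = 2², so this pole is inside the contour.

With P(z) = 2 - z^2 and Q(z) = z^2 - 3*z + I*z + 2 - I, each pole is simple, so Res(f, z₀) = P(z₀)/Q'(z₀) with Q'(z) = 2*z - 3 + I.
  Res(f, 1) = P(1)/Q'(1) = (1)/(-1 + I) = -1/2 - I/2

∮_C f(z) dz = 2πi · (-1/2 - I/2) = pi*(1 - I)

Final answer: pi*(1 - I)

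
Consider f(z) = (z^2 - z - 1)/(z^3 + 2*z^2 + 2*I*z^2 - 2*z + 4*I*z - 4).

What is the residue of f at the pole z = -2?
Write f(z) = P(z)/Q(z) with P(z) = z^2 - z - 1 and Q(z) = z^3 + 2*z^2 + 2*I*z^2 - 2*z + 4*I*z - 4.
The denominator factors as Q(z) = (z + 1 + I)*(z - 1 + I)*(z + 2), so z = -2 is a simple zero of Q and P is analytic there; z = -2 is therefore a simple pole and
  Res(f, z₀) = P(z₀)/Q'(z₀).

Q'(z) = 3*z^2 + 4*z + 4*I*z - 2 + 4*I, so Q'(-2) = 2 - 4*I.
P(-2) = 5.

Res(f, -2) = (5)/(2 - 4*I) = 1/2 + I

Final answer: 1/2 + I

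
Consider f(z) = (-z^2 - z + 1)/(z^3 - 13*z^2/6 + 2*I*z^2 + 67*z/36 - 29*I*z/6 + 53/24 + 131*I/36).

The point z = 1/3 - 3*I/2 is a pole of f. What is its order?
2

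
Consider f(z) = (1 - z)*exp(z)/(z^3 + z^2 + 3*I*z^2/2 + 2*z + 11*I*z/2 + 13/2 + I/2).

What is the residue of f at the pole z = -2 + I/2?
Write f(z) = P(z)/Q(z) with P(z) = (1 - z)*exp(z) and Q(z) = z^3 + z^2 + 3*I*z^2/2 + 2*z + 11*I*z/2 + 13/2 + I/2.
The denominator factors as Q(z) = (z + 2 - I/2)*(z - 1 + 3*I)*(z - I), so z = -2 + I/2 is a simple zero of Q and P is analytic there; z = -2 + I/2 is therefore a simple pole and
  Res(f, z₀) = P(z₀)/Q'(z₀).

Q'(z) = 3*z^2 + 2*z + 3*I*z + 2 + 11*I/2, so Q'(-2 + I/2) = 31/4 - 11*I/2.
P(-2 + I/2) = (3 - I/2)*exp(-2 + I/2).

Res(f, -2 + I/2) = ((3 - I/2)*exp(-2 + I/2))/(31/4 - 11*I/2) = (416/1445 + 202*I/1445)*exp(-2 + I/2)

Final answer: (416/1445 + 202*I/1445)*exp(-2 + I/2)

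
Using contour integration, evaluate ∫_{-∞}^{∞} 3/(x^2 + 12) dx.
sqrt(3)*pi/2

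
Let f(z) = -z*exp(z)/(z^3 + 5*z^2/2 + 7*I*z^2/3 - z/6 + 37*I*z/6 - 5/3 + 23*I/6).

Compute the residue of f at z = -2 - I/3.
(189/325 + 87*I/325)*exp(-2 - I/3)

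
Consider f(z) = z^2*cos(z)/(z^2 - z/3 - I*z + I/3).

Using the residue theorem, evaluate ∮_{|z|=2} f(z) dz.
By the residue theorem, ∮_C f(z) dz = 2πi · (sum of the residues of f at the poles inside |z| = 2).

The denominator factors as (z - 1/3)*(z - I), so the singularities of f are simple poles at z = 1/3, z = I.
  |1/3|² = 1/9 < 4 = 2², so this pole is inside the contour.
  |I|² = 1 < 4 = 2², so this pole is inside the contour.

With P(z) = z^2*cos(z) and Q(z) = z^2 - z/3 - I*z + I/3, each pole is simple, so Res(f, z₀) = P(z₀)/Q'(z₀) with Q'(z) = 2*z - 1/3 - I.
  Res(f, 1/3) = P(1/3)/Q'(1/3) = (cos(1/3)/9)/(1/3 - I) = (1/30 + I/10)*cos(1/3)
  Res(f, I) = P(I)/Q'(I) = (-cosh(1))/(-1/3 + I) = (3/10 + 9*I/10)*cosh(1)

Sum of residues inside C: (1/30 + I/10)*cos(1/3) + (3/10 + 9*I/10)*cosh(1)
∮_C f(z) dz = 2πi · ((1/30 + I/10)*cos(1/3) + (3/10 + 9*I/10)*cosh(1)) = pi*(-1/5 + I/15)*cos(1/3) + pi*(-9/5 + 3*I/5)*cosh(1)

Final answer: pi*(-1/5 + I/15)*cos(1/3) + pi*(-9/5 + 3*I/5)*cosh(1)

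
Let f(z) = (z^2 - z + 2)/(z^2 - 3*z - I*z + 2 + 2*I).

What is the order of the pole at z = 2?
Factor the denominator:
  z^2 - 3*z - I*z + 2 + 2*I = (z - 2)*(z - 1 - I)

The numerator P(z) = z^2 - z + 2 has P(2) = 4 ≠ 0, so no factor of (z - 2) cancels.
Near z = 2 we can therefore write f(z) = g(z)/(z - 2) with g analytic at 2 and g(2) ≠ 0 (g is the numerator divided by the remaining denominator factors).

Hence z = 2 is a pole of order 1.

Final answer: 1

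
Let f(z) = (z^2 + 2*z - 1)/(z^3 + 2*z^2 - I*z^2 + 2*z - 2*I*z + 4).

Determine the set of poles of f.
The singularities of f are the zeros of the denominator. Factoring,
  z^3 + 2*z^2 - I*z^2 + 2*z - 2*I*z + 4 = (z + 2)*(z + I)*(z - 2*I)
so the candidates are z = -2, z = -I, z = 2*I.

Check the numerator P(z) = z^2 + 2*z - 1 at each one:
  P(-2) = -1 ≠ 0, so z = -2 is a (simple) pole.
  P(-I) = -2 - 2*I ≠ 0, so z = -I is a (simple) pole.
  P(2*I) = -5 + 4*I ≠ 0, so z = 2*I is a (simple) pole.

Poles of f: {-2, -I, 2*I}

Final answer: {-2, -I, 2*I}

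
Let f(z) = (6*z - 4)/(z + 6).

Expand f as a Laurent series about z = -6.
Put w = z - (-6), i.e. z = w - 6. The denominator is w, so it suffices to rewrite the numerator in powers of w.

P(z) = 6*z - 4
P(w - 6) = -40 + 6*w

Dividing each term by w:
  f = -40/w + 6

Substituting back w = z + 6:
  f(z) = -40/(z + 6) + 6

The series is finite because the numerator is a polynomial; the negative powers form the principal part, and the coefficient of 1/(z + 6) gives Res(f, -6) = -40.

Final answer: -40/(z + 6) + 6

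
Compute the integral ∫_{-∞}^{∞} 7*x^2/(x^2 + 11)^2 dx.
Let f(z) = 7*z^2/(z^2 + 11)^2. The denominator has no real zeros and deg Q - deg P = 2 ≥ 2, so the integral of f over the upper semicircle |z| = R tends to 0 as R → ∞. Closing the contour in the upper half-plane,
  ∫_{-∞}^{∞} f(x) dx = 2πi · Σ Res(f, z_k)  over the poles with Im z_k > 0.

Zeros of the denominator: z^2 + 11 = 0 gives z = ±sqrt(11)*I.
Upper half-plane: z = sqrt(11)*I (a pole of order 2).

Write f(z) = g(z)/(z - sqrt(11)*I)^2 with g(z) = 7*z^2/(z + sqrt(11)*I)^2. For a double pole, Res(f, z₀) = g'(z₀):
  g'(z) = 14*sqrt(11)*I*z/(z + sqrt(11)*I)^3
  Res(f, sqrt(11)*I) = g'(sqrt(11)*I) = -7*sqrt(11)*I/44

∫_{-∞}^{∞} f(x) dx = 2πi · (-7*sqrt(11)*I/44) = 7*sqrt(11)*pi/22

Final answer: 7*sqrt(11)*pi/22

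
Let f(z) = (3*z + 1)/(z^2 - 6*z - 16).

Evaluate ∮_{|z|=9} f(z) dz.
By the residue theorem, ∮_C f(z) dz = 2πi · (sum of the residues of f at the poles inside |z| = 9).

The denominator factors as (z - 8)*(z + 2), so the singularities of f are simple poles at z = 8, z = -2.
  |8|² = 64 < 81 = 9², so this pole is inside the contour.
  |-2|² = 4 < 81 = 9², so this pole is inside the contour.

With P(z) = 3*z + 1 and Q(z) = z^2 - 6*z - 16, each pole is simple, so Res(f, z₀) = P(z₀)/Q'(z₀) with Q'(z) = 2*z - 6.
  Res(f, 8) = P(8)/Q'(8) = (25)/(10) = 5/2
  Res(f, -2) = P(-2)/Q'(-2) = (-5)/(-10) = 1/2

Sum of residues inside C: 3
∮_C f(z) dz = 2πi · (3) = 6*I*pi

Final answer: 6*I*pi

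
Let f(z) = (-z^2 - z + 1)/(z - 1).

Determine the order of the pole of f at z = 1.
Factor the denominator:
  z - 1 = (z - 1)

The numerator P(z) = -z^2 - z + 1 has P(1) = -1 ≠ 0, so no factor of (z - 1) cancels.
Near z = 1 we can therefore write f(z) = g(z)/(z - 1) with g analytic at 1 and g(1) ≠ 0 (g is just the numerator).

Hence z = 1 is a pole of order 1.

Final answer: 1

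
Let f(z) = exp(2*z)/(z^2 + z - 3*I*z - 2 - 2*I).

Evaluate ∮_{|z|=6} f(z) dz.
By the residue theorem, ∮_C f(z) dz = 2πi · (sum of the residues of f at the poles inside |z| = 6).

The denominator factors as (z - 2*I)*(z + 1 - I), so the singularities of f are simple poles at z = 2*I, z = -1 + I.
  |2*I|² = 4 < 36 = 6², so this pole is inside the contour.
  |-1 + I|² = 2 < 36 = 6², so this pole is inside the contour.

With P(z) = exp(2*z) and Q(z) = z^2 + z - 3*I*z - 2 - 2*I, each pole is simple, so Res(f, z₀) = P(z₀)/Q'(z₀) with Q'(z) = 2*z + 1 - 3*I.
  Res(f, 2*I) = P(2*I)/Q'(2*I) = (exp(4*I))/(1 + I) = (1/2 - I/2)*exp(4*I)
  Res(f, -1 + I) = P(-1 + I)/Q'(-1 + I) = (exp(-2 + 2*I))/(-1 - I) = (-1/2 + I/2)*exp(-2 + 2*I)

Sum of residues inside C: (-1/2 + I/2)*exp(-2 + 2*I) + (1/2 - I/2)*exp(4*I)
∮_C f(z) dz = 2πi · ((-1/2 + I/2)*exp(-2 + 2*I) + (1/2 - I/2)*exp(4*I)) = pi*(1 + I)*exp(4*I) + pi*(-1 - I)*exp(-2 + 2*I)

Final answer: pi*(1 + I)*exp(4*I) + pi*(-1 - I)*exp(-2 + 2*I)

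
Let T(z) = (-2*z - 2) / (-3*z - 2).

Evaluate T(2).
Substitute z = 2:
  numerator:   -2*(2) - 2 = -6
  denominator: -3*(2) - 2 = -8
T(2) = (-6)/(-8) = 3/4

Final answer: 3/4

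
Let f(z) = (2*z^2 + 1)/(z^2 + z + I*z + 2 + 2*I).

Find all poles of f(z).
The singularities of f are the zeros of the denominator. Factoring,
  z^2 + z + I*z + 2 + 2*I = (z + 1 - I)*(z + 2*I)
so the candidates are z = -1 + I, z = -2*I.

Check the numerator P(z) = 2*z^2 + 1 at each one:
  P(-1 + I) = 1 - 4*I ≠ 0, so z = -1 + I is a (simple) pole.
  P(-2*I) = -7 ≠ 0, so z = -2*I is a (simple) pole.

Poles of f: {-1 + I, -2*I}

Final answer: {-1 + I, -2*I}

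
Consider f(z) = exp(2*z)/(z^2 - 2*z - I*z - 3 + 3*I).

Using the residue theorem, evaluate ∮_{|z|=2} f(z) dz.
By the residue theorem, ∮_C f(z) dz = 2πi · (sum of the residues of f at the poles inside |z| = 2).

The denominator factors as (z - 3)*(z + 1 - I), so the singularities of f are simple poles at z = 3, z = -1 + I.
  |3|² = 9 > 4 = 2², so this pole is outside the contour.
  |-1 + I|² = 2 < 4 = 2², so this pole is inside the contour.

With P(z) = exp(2*z) and Q(z) = z^2 - 2*z - I*z - 3 + 3*I, each pole is simple, so Res(f, z₀) = P(z₀)/Q'(z₀) with Q'(z) = 2*z - 2 - I.
  Res(f, -1 + I) = P(-1 + I)/Q'(-1 + I) = (exp(-2 + 2*I))/(-4 + I) = (-4/17 - I/17)*exp(-2 + 2*I)

∮_C f(z) dz = 2πi · ((-4/17 - I/17)*exp(-2 + 2*I)) = pi*(2/17 - 8*I/17)*exp(-2 + 2*I)

Final answer: pi*(2/17 - 8*I/17)*exp(-2 + 2*I)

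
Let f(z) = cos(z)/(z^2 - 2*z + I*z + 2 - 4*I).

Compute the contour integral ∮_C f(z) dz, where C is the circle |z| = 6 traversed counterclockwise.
By the residue theorem, ∮_C f(z) dz = 2πi · (sum of the residues of f at the poles inside |z| = 6).

The denominator factors as (z - 2 - I)*(z + 2*I), so the singularities of f are simple poles at z = 2 + I, z = -2*I.
  |2 + I|² = 5 < 36 = 6², so this pole is inside the contour.
  |-2*I|² = 4 < 36 = 6², so this pole is inside the contour.

With P(z) = cos(z) and Q(z) = z^2 - 2*z + I*z + 2 - 4*I, each pole is simple, so Res(f, z₀) = P(z₀)/Q'(z₀) with Q'(z) = 2*z - 2 + I.
  Res(f, 2 + I) = P(2 + I)/Q'(2 + I) = (cos(2 + I))/(2 + 3*I) = (2/13 - 3*I/13)*cos(2 + I)
  Res(f, -2*I) = P(-2*I)/Q'(-2*I) = (cosh(2))/(-2 - 3*I) = (-2/13 + 3*I/13)*cosh(2)

Sum of residues inside C: (2/13 - 3*I/13)*cos(2 + I) + (-2/13 + 3*I/13)*cosh(2)
∮_C f(z) dz = 2πi · ((2/13 - 3*I/13)*cos(2 + I) + (-2/13 + 3*I/13)*cosh(2)) = pi*(-6/13 - 4*I/13)*cosh(2) + pi*(6/13 + 4*I/13)*cos(2 + I)

Final answer: pi*(-6/13 - 4*I/13)*cosh(2) + pi*(6/13 + 4*I/13)*cos(2 + I)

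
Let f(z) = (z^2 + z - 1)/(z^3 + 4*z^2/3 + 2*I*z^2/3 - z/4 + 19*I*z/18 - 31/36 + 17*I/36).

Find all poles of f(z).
The singularities of f are the zeros of the denominator. Factoring,
  z^3 + 4*z^2/3 + 2*I*z^2/3 - z/4 + 19*I*z/18 - 31/36 + 17*I/36 = (z + 1 - I/3)*(z + 1 + I/2)*(z - 2/3 + I/2)
so the candidates are z = -1 + I/3, z = -1 - I/2, z = 2/3 - I/2.

Check the numerator P(z) = z^2 + z - 1 at each one:
  P(-1 + I/3) = -10/9 - I/3 ≠ 0, so z = -1 + I/3 is a (simple) pole.
  P(-1 - I/2) = -5/4 + I/2 ≠ 0, so z = -1 - I/2 is a (simple) pole.
  P(2/3 - I/2) = -5/36 - 7*I/6 ≠ 0, so z = 2/3 - I/2 is a (simple) pole.

Poles of f: {-1 - I/2, -1 + I/3, 2/3 - I/2}

Final answer: {-1 - I/2, -1 + I/3, 2/3 - I/2}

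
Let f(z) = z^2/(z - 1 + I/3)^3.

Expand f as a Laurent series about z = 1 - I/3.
Put w = z - (1 - I/3), i.e. z = w + 1 - I/3. The denominator is w^3, so it suffices to rewrite the numerator in powers of w.

P(z) = z^2
P(w + 1 - I/3) = 8/9 - 2*I/3 + (2 - 2*I/3)*w + w^2

Dividing each term by w^3:
  f = (8/9 - 2*I/3)/w^3 + (2 - 2*I/3)/w^2 + 1/w

Substituting back w = z - 1 + I/3:
  f(z) = (8/9 - 2*I/3)/(z - 1 + I/3)^3 + (2 - 2*I/3)/(z - 1 + I/3)^2 + 1/(z - 1 + I/3)

The series is finite because the numerator is a polynomial; the negative powers form the principal part, and the coefficient of 1/(z - 1 + I/3) gives Res(f, 1 - I/3) = 1.

Final answer: (8/9 - 2*I/3)/(z - 1 + I/3)^3 + (2 - 2*I/3)/(z - 1 + I/3)^2 + 1/(z - 1 + I/3)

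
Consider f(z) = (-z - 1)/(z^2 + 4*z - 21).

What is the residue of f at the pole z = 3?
-2/5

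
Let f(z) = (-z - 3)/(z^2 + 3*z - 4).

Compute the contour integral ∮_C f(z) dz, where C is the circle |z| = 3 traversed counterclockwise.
By the residue theorem, ∮_C f(z) dz = 2πi · (sum of the residues of f at the poles inside |z| = 3).

The denominator factors as (z + 4)*(z - 1), so the singularities of f are simple poles at z = -4, z = 1.
  |-4|² = 16 > 9 = 3², so this pole is outside the contour.
  |1|² = 1 < 9 = 3², so this pole is inside the contour.

With P(z) = -z - 3 and Q(z) = z^2 + 3*z - 4, each pole is simple, so Res(f, z₀) = P(z₀)/Q'(z₀) with Q'(z) = 2*z + 3.
  Res(f, 1) = P(1)/Q'(1) = (-4)/(5) = -4/5

∮_C f(z) dz = 2πi · (-4/5) = -8*I*pi/5

Final answer: -8*I*pi/5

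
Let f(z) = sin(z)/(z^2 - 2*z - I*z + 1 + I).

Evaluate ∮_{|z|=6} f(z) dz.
By the residue theorem, ∮_C f(z) dz = 2πi · (sum of the residues of f at the poles inside |z| = 6).

The denominator factors as (z - 1)*(z - 1 - I), so the singularities of f are simple poles at z = 1, z = 1 + I.
  |1|² = 1 < 36 = 6², so this pole is inside the contour.
  |1 + I|² = 2 < 36 = 6², so this pole is inside the contour.

With P(z) = sin(z) and Q(z) = z^2 - 2*z - I*z + 1 + I, each pole is simple, so Res(f, z₀) = P(z₀)/Q'(z₀) with Q'(z) = 2*z - 2 - I.
  Res(f, 1) = P(1)/Q'(1) = (sin(1))/(-I) = I*sin(1)
  Res(f, 1 + I) = P(1 + I)/Q'(1 + I) = (sin(1 + I))/(I) = -I*sin(1 + I)

Sum of residues inside C: -I*sin(1 + I) + I*sin(1)
∮_C f(z) dz = 2πi · (-I*sin(1 + I) + I*sin(1)) = -2*pi*sin(1) + 2*pi*sin(1 + I)

Final answer: -2*pi*sin(1) + 2*pi*sin(1 + I)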